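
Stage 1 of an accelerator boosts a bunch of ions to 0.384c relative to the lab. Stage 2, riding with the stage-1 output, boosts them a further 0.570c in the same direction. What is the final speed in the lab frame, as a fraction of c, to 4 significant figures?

Compose boost 2: (0.570 + 0.384)/(1 + 0.570×0.384) = 0.9540/1.21888 = 0.7827

u ≈ 0.7827c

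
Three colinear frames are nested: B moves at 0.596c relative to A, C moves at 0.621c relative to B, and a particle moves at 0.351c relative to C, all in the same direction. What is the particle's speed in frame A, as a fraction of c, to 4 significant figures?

u ≈ 0.9447c

Compose boost 2: (0.621 + 0.596)/(1 + 0.621×0.596) = 1.217/1.37012 = 0.888246
Compose boost 3: (0.351 + 0.888246)/(1 + 0.351×0.888246) = 1.23925/1.31177 = 0.9447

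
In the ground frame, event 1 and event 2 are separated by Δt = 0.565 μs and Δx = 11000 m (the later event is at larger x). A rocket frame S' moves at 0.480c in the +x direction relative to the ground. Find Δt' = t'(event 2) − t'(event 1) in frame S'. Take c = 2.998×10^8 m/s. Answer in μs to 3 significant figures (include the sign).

γ = 1/√(1 − 0.480²) = 1.1399
Δt' = γ(Δt − vΔx/c²) = 1.1399 × (0.565 μs − 0.480×11000 m / (2.998×10^8 m/s))
= 1.1399 × (-17.047 μs) = -19.4 μs

Δt' ≈ -19.4 μs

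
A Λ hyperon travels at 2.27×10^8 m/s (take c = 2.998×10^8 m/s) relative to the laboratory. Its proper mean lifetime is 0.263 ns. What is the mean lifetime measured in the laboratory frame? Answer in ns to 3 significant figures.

Δt ≈ 0.403 ns

β = v/c = 2.27×10^8 / 2.998×10^8 = 0.75717
γ = 1/√(1 − 0.75717²) = 1.5309
Time dilation: Δt = γτ₀ = 1.5309 × 0.263 ns = 0.403 ns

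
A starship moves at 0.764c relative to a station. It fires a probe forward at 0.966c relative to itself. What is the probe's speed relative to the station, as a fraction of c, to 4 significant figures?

Relativistic velocity addition: u = (u' + v)/(1 + u'v/c²)
= (0.966 + 0.764)/(1 + 0.966×0.764) = 1.730/1.73802 = 0.9954

u ≈ 0.9954c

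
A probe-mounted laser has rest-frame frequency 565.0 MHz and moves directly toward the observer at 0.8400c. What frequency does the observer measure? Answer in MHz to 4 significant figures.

f_obs ≈ 1916 MHz

Relativistic Doppler: f_obs = f_src √((1+β)/(1−β))
= 565.0 × √(1.84000/0.160000) = 565.0 × 3.39116 = 1916 MHz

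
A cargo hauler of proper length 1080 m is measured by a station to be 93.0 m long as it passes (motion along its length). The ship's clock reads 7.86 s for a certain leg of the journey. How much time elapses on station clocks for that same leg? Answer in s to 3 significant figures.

Δt ≈ 91.3 s

Length contraction ⇒ γ = L₀/L = 1080/93.0 = 11.613
Time dilation: Δt = γτ₀ = 11.613 × 7.86 s = 91.3 s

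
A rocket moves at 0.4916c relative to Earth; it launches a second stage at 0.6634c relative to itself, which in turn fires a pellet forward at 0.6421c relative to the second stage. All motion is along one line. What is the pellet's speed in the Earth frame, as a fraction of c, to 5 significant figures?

u ≈ 0.97038c

Compose boost 2: (0.6634 + 0.4916)/(1 + 0.6634×0.4916) = 1.1550/1.326127 = 0.8709570
Compose boost 3: (0.6421 + 0.8709570)/(1 + 0.6421×0.8709570) = 1.513057/1.559242 = 0.97038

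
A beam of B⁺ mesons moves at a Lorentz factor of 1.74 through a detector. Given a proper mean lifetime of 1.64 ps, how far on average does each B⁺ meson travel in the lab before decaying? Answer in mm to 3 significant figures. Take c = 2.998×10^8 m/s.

β = √(1 − 1/γ²) = √(1 − 1/1.74²) = 0.81836
Dilated lifetime: Δt = γτ₀ = 1.74 × 1.64 ps = 2.8536 ps
d = vΔt = 0.81836c × 2.8536 ps = 2.4534×10^8 m/s × 2.8536×10^-12 s = 0.700 mm

d ≈ 0.700 mm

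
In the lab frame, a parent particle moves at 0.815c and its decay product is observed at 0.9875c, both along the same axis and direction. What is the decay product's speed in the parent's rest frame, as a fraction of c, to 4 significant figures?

u' ≈ 0.8838c

Inverse velocity addition: u' = (u − v)/(1 − uv/c²)
= (0.9875 − 0.815)/(1 − 0.9875×0.815) = 0.1725/0.195188 = 0.8838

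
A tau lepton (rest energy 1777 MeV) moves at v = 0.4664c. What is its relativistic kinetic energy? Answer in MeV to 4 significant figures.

γ = 1/√(1 − 0.4664²) = 1.13049
K = (γ − 1)m₀c² = (1.13049 − 1) × 1777 MeV = 0.130488 × 1777 MeV = 231.9 MeV

K ≈ 231.9 MeV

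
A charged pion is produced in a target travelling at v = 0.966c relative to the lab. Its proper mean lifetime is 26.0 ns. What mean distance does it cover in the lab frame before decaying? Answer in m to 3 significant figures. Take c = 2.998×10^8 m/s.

γ = 1/√(1 − 0.966²) = 3.8678
Dilated lifetime: Δt = γτ₀ = 3.8678 × 26.0 ns = 100.56 ns
d = vΔt = 0.966c × 100.56 ns = 2.8961×10^8 m/s × 1.0056×10^-7 s = 29.1 m

d ≈ 29.1 m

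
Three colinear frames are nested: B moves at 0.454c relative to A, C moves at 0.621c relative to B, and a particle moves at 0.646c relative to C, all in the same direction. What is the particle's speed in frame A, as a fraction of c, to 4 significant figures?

u ≈ 0.9629c

Compose boost 2: (0.621 + 0.454)/(1 + 0.621×0.454) = 1.075/1.28193 = 0.838577
Compose boost 3: (0.646 + 0.838577)/(1 + 0.646×0.838577) = 1.48458/1.54172 = 0.9629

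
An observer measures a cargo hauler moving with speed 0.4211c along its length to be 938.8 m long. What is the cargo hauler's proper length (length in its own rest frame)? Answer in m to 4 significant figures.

L₀ ≈ 1035 m

γ = 1/√(1 − 0.4211²) = 1.10252
L₀ = γL = 1.10252 × 938.8 = 1035 m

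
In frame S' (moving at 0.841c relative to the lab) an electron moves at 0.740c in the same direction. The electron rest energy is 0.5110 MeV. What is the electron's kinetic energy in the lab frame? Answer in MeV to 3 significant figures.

K ≈ 1.77 MeV

u_lab = (0.740 + 0.841)/(1 + 0.740×0.841) = 0.974518
γ = 1/√(1 − 0.974518²) = 4.4582
K = (γ − 1)m₀c² = (4.4582 − 1) × 0.5110 = 3.4582 × 0.5110 = 1.77 MeV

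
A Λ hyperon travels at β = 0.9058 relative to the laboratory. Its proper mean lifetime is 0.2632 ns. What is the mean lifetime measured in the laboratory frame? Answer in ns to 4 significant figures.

Δt ≈ 0.6212 ns

γ = 1/√(1 − 0.9058²) = 2.36013
Time dilation: Δt = γτ₀ = 2.36013 × 0.2632 ns = 0.6212 ns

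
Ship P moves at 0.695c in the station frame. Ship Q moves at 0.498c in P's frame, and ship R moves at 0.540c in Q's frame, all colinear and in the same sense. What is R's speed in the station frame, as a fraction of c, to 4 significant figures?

u ≈ 0.9646c

Compose boost 2: (0.498 + 0.695)/(1 + 0.498×0.695) = 1.193/1.34611 = 0.886257
Compose boost 3: (0.540 + 0.886257)/(1 + 0.540×0.886257) = 1.42626/1.47858 = 0.9646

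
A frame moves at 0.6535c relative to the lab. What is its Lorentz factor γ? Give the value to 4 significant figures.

γ = 1/√(1 − β²) = 1/√(1 − 0.6535²) = 1/√(0.572938) = 1.321

γ ≈ 1.321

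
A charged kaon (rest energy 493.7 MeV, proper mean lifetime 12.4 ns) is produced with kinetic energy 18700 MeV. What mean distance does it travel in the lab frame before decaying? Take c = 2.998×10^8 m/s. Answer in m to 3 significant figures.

γ = 1 + K/(m₀c²) = 1 + 18700/493.7 = 38.877
β = √(1 − 1/γ²) = 0.99967
Dilated lifetime: γτ₀ = 38.877 × 12.4 ns = 482.08 ns
d = βc·γτ₀ = 0.99967 × (2.998×10^8 m/s) × 4.8208×10^-7 s = 144 m

d ≈ 144 m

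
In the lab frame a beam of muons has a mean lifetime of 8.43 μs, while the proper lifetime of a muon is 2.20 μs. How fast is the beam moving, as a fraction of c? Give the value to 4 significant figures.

β ≈ 0.9653

γ = Δt/τ₀ = 8.43/2.20 = 3.83182
β = √(1 − 1/γ²) = √(1 − 1/3.83182²) = 0.9653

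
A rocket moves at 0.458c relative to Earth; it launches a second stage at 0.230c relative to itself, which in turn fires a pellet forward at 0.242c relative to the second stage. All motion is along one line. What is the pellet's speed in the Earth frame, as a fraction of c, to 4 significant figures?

u ≈ 0.7513c

Compose boost 2: (0.230 + 0.458)/(1 + 0.230×0.458) = 0.6880/1.10534 = 0.622433
Compose boost 3: (0.242 + 0.622433)/(1 + 0.242×0.622433) = 0.864433/1.15063 = 0.7513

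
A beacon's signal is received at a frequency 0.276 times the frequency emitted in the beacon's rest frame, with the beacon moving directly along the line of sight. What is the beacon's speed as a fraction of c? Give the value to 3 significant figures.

f_obs/f_src = √((1−β)/(1+β)) = 0.276  ⇒  (1−β)/(1+β) = 0.076176
β = |1 − D²|/(1 + D²) = |1 − 0.076176|/(1 + 0.076176) = 0.858

β ≈ 0.858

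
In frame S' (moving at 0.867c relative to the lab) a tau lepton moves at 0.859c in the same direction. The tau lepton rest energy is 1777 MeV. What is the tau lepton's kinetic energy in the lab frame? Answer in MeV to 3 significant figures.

K ≈ 10400 MeV

u_lab = (0.859 + 0.867)/(1 + 0.859×0.867) = 0.989252
γ = 1/√(1 − 0.989252²) = 6.8389
K = (γ − 1)m₀c² = (6.8389 − 1) × 1777 = 5.8389 × 1777 = 10400 MeV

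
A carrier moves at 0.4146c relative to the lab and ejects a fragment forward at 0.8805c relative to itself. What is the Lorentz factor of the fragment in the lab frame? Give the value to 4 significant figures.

u_lab = (0.8805 + 0.4146)/(1 + 0.8805×0.4146) = 1.2951/1.365055 = 0.9487528
γ = 1/√(1 − 0.9487528²) = 3.164

γ ≈ 3.164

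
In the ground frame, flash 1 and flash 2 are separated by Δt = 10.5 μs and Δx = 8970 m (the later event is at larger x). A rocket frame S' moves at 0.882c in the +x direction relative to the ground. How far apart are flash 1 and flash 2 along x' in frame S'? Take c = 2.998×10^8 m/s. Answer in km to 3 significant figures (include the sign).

γ = 1/√(1 − 0.882²) = 2.1220
Δx' = γ(Δx − vΔt) = 2.1220 × (8970 m − 0.882×(2.998×10^8 m/s)×10.5×10^-6 s)
= 2.1220 × (6193.6 m) = 13.1 km

Δx' ≈ 13.1 km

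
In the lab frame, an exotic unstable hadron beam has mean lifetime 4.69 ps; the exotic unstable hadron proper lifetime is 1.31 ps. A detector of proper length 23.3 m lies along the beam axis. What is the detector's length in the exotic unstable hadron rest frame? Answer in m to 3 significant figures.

Time dilation ⇒ γ = Δt/τ₀ = 4.69/1.31 = 3.5802
Length contraction: L = L₀/γ = 23.3/3.5802 = 6.51 m

L ≈ 6.51 m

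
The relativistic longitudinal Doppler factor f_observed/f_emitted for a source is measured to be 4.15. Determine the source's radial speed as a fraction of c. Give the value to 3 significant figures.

β ≈ 0.890

f_obs/f_src = √((1+β)/(1−β)) = 4.15  ⇒  (1+β)/(1−β) = 17.223
β = |1 − D²|/(1 + D²) = |1 − 17.223|/(1 + 17.223) = 0.890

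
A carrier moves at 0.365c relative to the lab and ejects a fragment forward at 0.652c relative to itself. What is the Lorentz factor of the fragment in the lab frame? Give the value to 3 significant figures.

u_lab = (0.652 + 0.365)/(1 + 0.652×0.365) = 1.017/1.23798 = 0.821500
γ = 1/√(1 − 0.821500²) = 1.75

γ ≈ 1.75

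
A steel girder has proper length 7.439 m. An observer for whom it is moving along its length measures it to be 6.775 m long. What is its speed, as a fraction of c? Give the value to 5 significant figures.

γ = L₀/L = 7.439/6.775 = 1.098007
β = √(1 − 1/γ²) = 0.41298

β ≈ 0.41298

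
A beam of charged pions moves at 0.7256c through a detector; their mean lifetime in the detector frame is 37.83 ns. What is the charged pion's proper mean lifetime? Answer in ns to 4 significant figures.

τ₀ ≈ 26.03 ns

γ = 1/√(1 − 0.7256²) = 1.45324
Proper time: τ₀ = Δt/γ = 37.83/1.45324 = 26.03 ns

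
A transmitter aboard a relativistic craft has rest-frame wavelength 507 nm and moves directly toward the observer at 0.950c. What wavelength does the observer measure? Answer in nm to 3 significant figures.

λ_obs ≈ 81.2 nm

Relativistic Doppler: λ_obs = λ_src √((1−β)/(1+β))
= 507 × √(0.050000/1.9500) = 507 × 0.16013 = 81.2 nm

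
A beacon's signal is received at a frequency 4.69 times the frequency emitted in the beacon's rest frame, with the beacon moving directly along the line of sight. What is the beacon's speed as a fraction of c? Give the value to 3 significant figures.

β ≈ 0.913

f_obs/f_src = √((1+β)/(1−β)) = 4.69  ⇒  (1+β)/(1−β) = 21.996
β = |1 − D²|/(1 + D²) = |1 − 21.996|/(1 + 21.996) = 0.913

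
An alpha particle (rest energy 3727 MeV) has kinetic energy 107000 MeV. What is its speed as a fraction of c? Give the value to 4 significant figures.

β ≈ 0.9994

γ = 1 + K/(m₀c²) = 1 + 107000/3727 = 29.7094
β = √(1 − 1/γ²) = 0.9994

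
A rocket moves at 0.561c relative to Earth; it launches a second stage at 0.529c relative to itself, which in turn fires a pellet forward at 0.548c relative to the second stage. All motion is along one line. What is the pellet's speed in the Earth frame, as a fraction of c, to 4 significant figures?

u ≈ 0.9507c

Compose boost 2: (0.529 + 0.561)/(1 + 0.529×0.561) = 1.090/1.29677 = 0.840551
Compose boost 3: (0.548 + 0.840551)/(1 + 0.548×0.840551) = 1.38855/1.46062 = 0.9507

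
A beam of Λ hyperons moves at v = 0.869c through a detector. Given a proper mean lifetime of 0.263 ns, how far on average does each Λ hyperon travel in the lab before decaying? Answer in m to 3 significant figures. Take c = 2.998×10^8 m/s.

γ = 1/√(1 − 0.869²) = 2.0210
Dilated lifetime: Δt = γτ₀ = 2.0210 × 0.263 ns = 0.53151 ns
d = vΔt = 0.869c × 0.53151 ns = 2.6053×10^8 m/s × 5.3151×10^-10 s = 0.138 m

d ≈ 0.138 m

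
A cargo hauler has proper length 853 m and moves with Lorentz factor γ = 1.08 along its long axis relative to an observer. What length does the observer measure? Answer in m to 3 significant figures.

γ = 1.08 (given)
Length contraction: L = L₀/γ = 853/1.08 = 790 m

L ≈ 790 m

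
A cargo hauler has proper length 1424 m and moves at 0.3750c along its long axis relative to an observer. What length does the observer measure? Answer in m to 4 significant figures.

γ = 1/√(1 − 0.3750²) = 1.07872
Length contraction: L = L₀/γ = 1424/1.07872 = 1320 m

L ≈ 1320 m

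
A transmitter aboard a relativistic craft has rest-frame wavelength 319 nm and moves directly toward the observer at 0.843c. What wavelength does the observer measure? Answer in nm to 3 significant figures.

Relativistic Doppler: λ_obs = λ_src √((1−β)/(1+β))
= 319 × √(0.15700/1.8430) = 319 × 0.29187 = 93.1 nm

λ_obs ≈ 93.1 nm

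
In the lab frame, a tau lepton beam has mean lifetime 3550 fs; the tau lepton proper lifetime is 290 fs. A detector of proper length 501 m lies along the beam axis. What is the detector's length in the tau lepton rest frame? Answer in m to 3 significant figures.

Time dilation ⇒ γ = Δt/τ₀ = 3550/290 = 12.241
Length contraction: L = L₀/γ = 501/12.241 = 40.9 m

L ≈ 40.9 m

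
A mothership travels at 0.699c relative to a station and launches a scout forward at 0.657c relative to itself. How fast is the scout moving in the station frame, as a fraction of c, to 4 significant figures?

Compose boost 2: (0.657 + 0.699)/(1 + 0.657×0.699) = 1.356/1.45924 = 0.9292

u ≈ 0.9292c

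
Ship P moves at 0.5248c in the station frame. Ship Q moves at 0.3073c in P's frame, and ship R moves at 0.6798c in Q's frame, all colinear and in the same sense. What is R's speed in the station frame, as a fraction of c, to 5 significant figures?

u ≈ 0.93897c

Compose boost 2: (0.3073 + 0.5248)/(1 + 0.3073×0.5248) = 0.83210/1.161271 = 0.7165425
Compose boost 3: (0.6798 + 0.7165425)/(1 + 0.6798×0.7165425) = 1.396342/1.487106 = 0.93897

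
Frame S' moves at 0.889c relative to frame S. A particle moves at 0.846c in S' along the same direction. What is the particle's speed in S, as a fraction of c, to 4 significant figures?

u ≈ 0.9902c

Relativistic velocity addition: u = (u' + v)/(1 + u'v/c²)
= (0.846 + 0.889)/(1 + 0.846×0.889) = 1.735/1.75209 = 0.9902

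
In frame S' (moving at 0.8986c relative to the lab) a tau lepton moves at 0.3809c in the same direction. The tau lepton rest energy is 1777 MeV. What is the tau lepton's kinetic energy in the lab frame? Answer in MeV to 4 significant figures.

u_lab = (0.3809 + 0.8986)/(1 + 0.3809×0.8986) = 0.9532311
γ = 1/√(1 − 0.9532311²) = 3.30860
K = (γ − 1)m₀c² = (3.30860 − 1) × 1777 = 2.30860 × 1777 = 4102 MeV

K ≈ 4102 MeV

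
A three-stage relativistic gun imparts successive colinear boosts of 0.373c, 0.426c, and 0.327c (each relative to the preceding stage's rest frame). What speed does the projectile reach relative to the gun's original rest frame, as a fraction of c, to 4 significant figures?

Compose boost 2: (0.426 + 0.373)/(1 + 0.426×0.373) = 0.7990/1.15890 = 0.689448
Compose boost 3: (0.327 + 0.689448)/(1 + 0.327×0.689448) = 1.01645/1.22545 = 0.8294

u ≈ 0.8294c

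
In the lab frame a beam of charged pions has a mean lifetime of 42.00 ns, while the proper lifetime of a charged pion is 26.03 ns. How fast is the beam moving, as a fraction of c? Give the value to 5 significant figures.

γ = Δt/τ₀ = 42.00/26.03 = 1.613523
β = √(1 − 1/γ²) = √(1 − 1/1.613523²) = 0.78479

β ≈ 0.78479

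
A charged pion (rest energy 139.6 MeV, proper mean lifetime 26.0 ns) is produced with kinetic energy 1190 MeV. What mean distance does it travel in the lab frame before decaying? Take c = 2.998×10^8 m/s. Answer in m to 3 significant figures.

γ = 1 + K/(m₀c²) = 1 + 1190/139.6 = 9.5244
β = √(1 − 1/γ²) = 0.99447
Dilated lifetime: γτ₀ = 9.5244 × 26.0 ns = 247.63 ns
d = βc·γτ₀ = 0.99447 × (2.998×10^8 m/s) × 2.4763×10^-7 s = 73.8 m

d ≈ 73.8 m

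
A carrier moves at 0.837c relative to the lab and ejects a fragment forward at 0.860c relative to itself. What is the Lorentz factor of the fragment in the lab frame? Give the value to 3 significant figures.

u_lab = (0.860 + 0.837)/(1 + 0.860×0.837) = 1.697/1.71982 = 0.986731
γ = 1/√(1 − 0.986731²) = 6.16

γ ≈ 6.16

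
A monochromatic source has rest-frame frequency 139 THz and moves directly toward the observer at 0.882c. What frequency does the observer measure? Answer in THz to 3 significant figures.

Relativistic Doppler: f_obs = f_src √((1+β)/(1−β))
= 139 × √(1.8820/0.11800) = 139 × 3.9936 = 555 THz

f_obs ≈ 555 THz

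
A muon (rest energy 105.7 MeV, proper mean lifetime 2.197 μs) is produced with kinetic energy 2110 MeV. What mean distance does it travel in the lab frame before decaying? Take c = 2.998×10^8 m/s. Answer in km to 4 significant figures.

γ = 1 + K/(m₀c²) = 1 + 2110/105.7 = 20.9622
β = √(1 − 1/γ²) = 0.998861
Dilated lifetime: γτ₀ = 20.9622 × 2.197 μs = 46.0539 μs
d = βc·γτ₀ = 0.998861 × (2.998×10^8 m/s) × 4.60539×10^-5 s = 13.79 km

d ≈ 13.79 km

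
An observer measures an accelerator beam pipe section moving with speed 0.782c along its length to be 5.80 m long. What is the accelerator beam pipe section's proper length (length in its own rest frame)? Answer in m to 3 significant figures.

L₀ ≈ 9.31 m

γ = 1/√(1 − 0.782²) = 1.6044
L₀ = γL = 1.6044 × 5.80 = 9.31 m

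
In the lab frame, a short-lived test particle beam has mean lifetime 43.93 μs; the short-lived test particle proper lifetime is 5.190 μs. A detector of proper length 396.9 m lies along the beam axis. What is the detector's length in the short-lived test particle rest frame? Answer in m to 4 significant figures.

L ≈ 46.89 m

Time dilation ⇒ γ = Δt/τ₀ = 43.93/5.190 = 8.46435
Length contraction: L = L₀/γ = 396.9/8.46435 = 46.89 m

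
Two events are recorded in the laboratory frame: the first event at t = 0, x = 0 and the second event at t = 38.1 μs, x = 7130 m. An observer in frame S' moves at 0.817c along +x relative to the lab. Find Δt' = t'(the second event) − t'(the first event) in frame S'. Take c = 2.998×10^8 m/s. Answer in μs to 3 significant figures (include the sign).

Δt' ≈ 32.4 μs

γ = 1/√(1 − 0.817²) = 1.7342
Δt' = γ(Δt − vΔx/c²) = 1.7342 × (38.1 μs − 0.817×7130 m / (2.998×10^8 m/s))
= 1.7342 × (18.670 μs) = 32.4 μs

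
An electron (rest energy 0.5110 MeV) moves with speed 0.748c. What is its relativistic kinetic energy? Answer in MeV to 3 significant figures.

K ≈ 0.259 MeV

γ = 1/√(1 − 0.748²) = 1.5067
K = (γ − 1)m₀c² = (1.5067 − 1) × 0.5110 MeV = 0.50671 × 0.5110 MeV = 0.259 MeV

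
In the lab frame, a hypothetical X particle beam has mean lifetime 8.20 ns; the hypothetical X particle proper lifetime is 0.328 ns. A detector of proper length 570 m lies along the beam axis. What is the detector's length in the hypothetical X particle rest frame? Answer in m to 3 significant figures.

Time dilation ⇒ γ = Δt/τ₀ = 8.20/0.328 = 25.000
Length contraction: L = L₀/γ = 570/25.000 = 22.8 m

L ≈ 22.8 m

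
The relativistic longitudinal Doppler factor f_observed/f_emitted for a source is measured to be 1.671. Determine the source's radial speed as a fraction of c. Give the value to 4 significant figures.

β ≈ 0.4726

f_obs/f_src = √((1+β)/(1−β)) = 1.671  ⇒  (1+β)/(1−β) = 2.79224
β = |1 − D²|/(1 + D²) = |1 − 2.79224|/(1 + 2.79224) = 0.4726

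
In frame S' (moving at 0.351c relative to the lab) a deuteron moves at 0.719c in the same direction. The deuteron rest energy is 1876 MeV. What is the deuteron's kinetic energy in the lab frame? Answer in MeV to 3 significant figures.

u_lab = (0.719 + 0.351)/(1 + 0.719×0.351) = 0.854381
γ = 1/√(1 − 0.854381²) = 1.9244
K = (γ − 1)m₀c² = (1.9244 − 1) × 1876 = 0.92438 × 1876 = 1730 MeV

K ≈ 1730 MeV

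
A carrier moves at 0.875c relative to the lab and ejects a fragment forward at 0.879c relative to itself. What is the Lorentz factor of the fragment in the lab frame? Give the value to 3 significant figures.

u_lab = (0.879 + 0.875)/(1 + 0.879×0.875) = 1.754/1.76913 = 0.991451
γ = 1/√(1 − 0.991451²) = 7.66

γ ≈ 7.66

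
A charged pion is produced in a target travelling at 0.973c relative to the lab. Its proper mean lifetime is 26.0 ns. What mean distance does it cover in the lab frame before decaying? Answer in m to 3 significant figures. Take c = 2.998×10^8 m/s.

d ≈ 32.9 m

γ = 1/√(1 − 0.973²) = 4.3327
Dilated lifetime: Δt = γτ₀ = 4.3327 × 26.0 ns = 112.65 ns
d = vΔt = 0.973c × 112.65 ns = 2.9171×10^8 m/s × 1.1265×10^-7 s = 32.9 m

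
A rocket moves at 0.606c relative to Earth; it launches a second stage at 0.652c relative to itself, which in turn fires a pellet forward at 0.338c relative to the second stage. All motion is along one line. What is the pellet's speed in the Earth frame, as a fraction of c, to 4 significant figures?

Compose boost 2: (0.652 + 0.606)/(1 + 0.652×0.606) = 1.258/1.39511 = 0.901720
Compose boost 3: (0.338 + 0.901720)/(1 + 0.338×0.901720) = 1.23972/1.30478 = 0.9501

u ≈ 0.9501c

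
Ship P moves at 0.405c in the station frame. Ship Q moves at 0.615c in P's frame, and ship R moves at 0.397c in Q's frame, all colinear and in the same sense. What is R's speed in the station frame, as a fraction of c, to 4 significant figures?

u ≈ 0.9165c

Compose boost 2: (0.615 + 0.405)/(1 + 0.615×0.405) = 1.020/1.24907 = 0.816604
Compose boost 3: (0.397 + 0.816604)/(1 + 0.397×0.816604) = 1.21360/1.32419 = 0.9165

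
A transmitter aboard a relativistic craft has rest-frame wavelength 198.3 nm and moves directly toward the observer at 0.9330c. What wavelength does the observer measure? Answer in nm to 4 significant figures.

λ_obs ≈ 36.92 nm

Relativistic Doppler: λ_obs = λ_src √((1−β)/(1+β))
= 198.3 × √(0.0670000/1.93300) = 198.3 × 0.186175 = 36.92 nm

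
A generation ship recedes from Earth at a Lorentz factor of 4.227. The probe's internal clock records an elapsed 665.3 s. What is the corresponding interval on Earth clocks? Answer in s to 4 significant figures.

Δt ≈ 2812 s

γ = 4.227 (given)
Time dilation: Δt = γτ₀ = 4.227 × 665.3 s = 2812 s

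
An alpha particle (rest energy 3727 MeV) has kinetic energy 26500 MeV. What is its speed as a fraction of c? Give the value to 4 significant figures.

γ = 1 + K/(m₀c²) = 1 + 26500/3727 = 8.11028
β = √(1 − 1/γ²) = 0.9924

β ≈ 0.9924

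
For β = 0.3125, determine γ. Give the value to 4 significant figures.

γ = 1/√(1 − β²) = 1/√(1 − 0.3125²) = 1/√(0.902344) = 1.053

γ ≈ 1.053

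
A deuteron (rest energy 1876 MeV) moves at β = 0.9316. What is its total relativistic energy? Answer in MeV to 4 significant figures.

γ = 1/√(1 − 0.9316²) = 2.75114
E = γm₀c² = 2.75114 × 1876 MeV = 5161 MeV

E ≈ 5161 MeV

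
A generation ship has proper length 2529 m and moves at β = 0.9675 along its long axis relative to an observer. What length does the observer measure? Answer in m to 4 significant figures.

L ≈ 639.5 m

γ = 1/√(1 − 0.9675²) = 3.95459
Length contraction: L = L₀/γ = 2529/3.95459 = 639.5 m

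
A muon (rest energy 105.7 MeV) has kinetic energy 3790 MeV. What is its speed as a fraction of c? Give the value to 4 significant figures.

β ≈ 0.9996

γ = 1 + K/(m₀c²) = 1 + 3790/105.7 = 36.8562
β = √(1 − 1/γ²) = 0.9996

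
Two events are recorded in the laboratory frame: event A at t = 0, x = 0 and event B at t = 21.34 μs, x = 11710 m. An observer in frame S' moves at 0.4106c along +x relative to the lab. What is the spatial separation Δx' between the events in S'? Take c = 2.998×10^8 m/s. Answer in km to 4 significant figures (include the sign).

γ = 1/√(1 − 0.4106²) = 1.09671
Δx' = γ(Δx − vΔt) = 1.09671 × (11710 m − 0.4106×(2.998×10^8 m/s)×21.34×10^-6 s)
= 1.09671 × (9083.09 m) = 9.962 km

Δx' ≈ 9.962 km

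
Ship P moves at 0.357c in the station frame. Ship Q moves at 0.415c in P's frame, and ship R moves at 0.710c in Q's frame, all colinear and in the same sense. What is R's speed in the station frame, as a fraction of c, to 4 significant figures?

u ≈ 0.9357c

Compose boost 2: (0.415 + 0.357)/(1 + 0.415×0.357) = 0.7720/1.14816 = 0.672383
Compose boost 3: (0.710 + 0.672383)/(1 + 0.710×0.672383) = 1.38238/1.47739 = 0.9357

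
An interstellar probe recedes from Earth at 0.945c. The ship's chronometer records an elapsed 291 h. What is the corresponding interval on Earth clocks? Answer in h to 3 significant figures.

Δt ≈ 890 h

γ = 1/√(1 − 0.945²) = 3.0574
Time dilation: Δt = γτ₀ = 3.0574 × 291 h = 890 h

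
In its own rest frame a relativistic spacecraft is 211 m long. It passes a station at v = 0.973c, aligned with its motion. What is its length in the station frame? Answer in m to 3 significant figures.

γ = 1/√(1 − 0.973²) = 4.3327
Length contraction: L = L₀/γ = 211/4.3327 = 48.7 m

L ≈ 48.7 m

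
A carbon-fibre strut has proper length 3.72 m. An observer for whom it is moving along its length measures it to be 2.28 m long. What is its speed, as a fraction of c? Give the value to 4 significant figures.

γ = L₀/L = 3.72/2.28 = 1.63158
β = √(1 − 1/γ²) = 0.7902

β ≈ 0.7902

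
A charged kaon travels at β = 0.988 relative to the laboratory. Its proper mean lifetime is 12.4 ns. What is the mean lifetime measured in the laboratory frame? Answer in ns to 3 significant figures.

γ = 1/√(1 − 0.988²) = 6.4744
Time dilation: Δt = γτ₀ = 6.4744 × 12.4 ns = 80.3 ns

Δt ≈ 80.3 ns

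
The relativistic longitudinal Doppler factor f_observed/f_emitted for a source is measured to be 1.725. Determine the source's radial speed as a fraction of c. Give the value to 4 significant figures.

f_obs/f_src = √((1+β)/(1−β)) = 1.725  ⇒  (1+β)/(1−β) = 2.97563
β = |1 − D²|/(1 + D²) = |1 − 2.97563|/(1 + 2.97563) = 0.4969

β ≈ 0.4969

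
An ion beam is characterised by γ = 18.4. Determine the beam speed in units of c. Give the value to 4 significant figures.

β = √(1 − 1/γ²) = √(1 − 1/18.4²) = √(0.997046) = 0.9985

β ≈ 0.9985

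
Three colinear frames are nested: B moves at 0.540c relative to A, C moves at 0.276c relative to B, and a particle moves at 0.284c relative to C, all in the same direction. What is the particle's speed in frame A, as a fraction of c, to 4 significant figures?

Compose boost 2: (0.276 + 0.540)/(1 + 0.276×0.540) = 0.8160/1.14904 = 0.710158
Compose boost 3: (0.284 + 0.710158)/(1 + 0.284×0.710158) = 0.994158/1.20168 = 0.8273

u ≈ 0.8273c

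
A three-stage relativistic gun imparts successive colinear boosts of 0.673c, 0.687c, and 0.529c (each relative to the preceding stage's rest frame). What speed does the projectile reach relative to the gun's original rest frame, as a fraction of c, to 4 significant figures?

u ≈ 0.9779c

Compose boost 2: (0.687 + 0.673)/(1 + 0.687×0.673) = 1.360/1.46235 = 0.930009
Compose boost 3: (0.529 + 0.930009)/(1 + 0.529×0.930009) = 1.45901/1.49197 = 0.9779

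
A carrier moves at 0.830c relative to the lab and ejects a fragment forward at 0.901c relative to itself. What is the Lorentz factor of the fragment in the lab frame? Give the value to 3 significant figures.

u_lab = (0.901 + 0.830)/(1 + 0.901×0.830) = 1.731/1.74783 = 0.990371
γ = 1/√(1 − 0.990371²) = 7.22

γ ≈ 7.22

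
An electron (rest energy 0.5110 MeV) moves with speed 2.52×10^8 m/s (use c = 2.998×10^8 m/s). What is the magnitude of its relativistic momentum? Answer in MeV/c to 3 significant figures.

p ≈ 0.793 MeV/c

β = v/c = 2.52×10^8 / 2.998×10^8 = 0.84056
γ = 1/√(1 − 0.84056²) = 1.8460
p = γβm₀c = 1.8460 × 0.84056 × 0.5110 MeV/c = 0.793 MeV/c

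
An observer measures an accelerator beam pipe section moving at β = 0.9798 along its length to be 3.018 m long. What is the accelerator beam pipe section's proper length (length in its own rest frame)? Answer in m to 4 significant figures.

L₀ ≈ 15.09 m

γ = 1/√(1 − 0.9798²) = 5.00050
L₀ = γL = 5.00050 × 3.018 = 15.09 m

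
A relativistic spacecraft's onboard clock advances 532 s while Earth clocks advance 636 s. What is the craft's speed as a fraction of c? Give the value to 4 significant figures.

β ≈ 0.5480

γ = Δt/τ₀ = 636/532 = 1.19549
β = √(1 − 1/γ²) = √(1 − 1/1.19549²) = 0.5480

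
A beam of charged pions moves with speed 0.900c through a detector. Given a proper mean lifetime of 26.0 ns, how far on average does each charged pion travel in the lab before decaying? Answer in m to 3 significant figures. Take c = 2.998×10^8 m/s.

d ≈ 16.1 m

γ = 1/√(1 − 0.900²) = 2.2942
Dilated lifetime: Δt = γτ₀ = 2.2942 × 26.0 ns = 59.648 ns
d = vΔt = 0.900c × 59.648 ns = 2.6982×10^8 m/s × 5.9648×10^-8 s = 16.1 m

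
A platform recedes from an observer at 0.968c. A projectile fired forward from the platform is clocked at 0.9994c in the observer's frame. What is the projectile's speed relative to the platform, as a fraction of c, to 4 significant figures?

Inverse velocity addition: u' = (u − v)/(1 − uv/c²)
= (0.9994 − 0.968)/(1 − 0.9994×0.968) = 0.03140/0.0325808 = 0.9638

u' ≈ 0.9638c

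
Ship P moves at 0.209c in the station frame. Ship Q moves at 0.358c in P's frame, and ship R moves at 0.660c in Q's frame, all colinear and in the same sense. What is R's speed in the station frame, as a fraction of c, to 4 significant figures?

Compose boost 2: (0.358 + 0.209)/(1 + 0.358×0.209) = 0.5670/1.07482 = 0.527529
Compose boost 3: (0.660 + 0.527529)/(1 + 0.660×0.527529) = 1.18753/1.34817 = 0.8808

u ≈ 0.8808c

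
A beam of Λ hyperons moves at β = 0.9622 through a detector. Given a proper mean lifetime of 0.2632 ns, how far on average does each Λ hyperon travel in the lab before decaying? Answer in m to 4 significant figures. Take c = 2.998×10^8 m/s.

d ≈ 0.2788 m

γ = 1/√(1 − 0.9622²) = 3.67183
Dilated lifetime: Δt = γτ₀ = 3.67183 × 0.2632 ns = 0.966425 ns
d = vΔt = 0.9622c × 0.966425 ns = 2.88468×10^8 m/s × 9.66425×10^-10 s = 0.2788 m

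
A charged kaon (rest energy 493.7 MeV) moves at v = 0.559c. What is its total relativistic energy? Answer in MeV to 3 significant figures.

γ = 1/√(1 − 0.559²) = 1.2060
E = γm₀c² = 1.2060 × 493.7 MeV = 595 MeV

E ≈ 595 MeV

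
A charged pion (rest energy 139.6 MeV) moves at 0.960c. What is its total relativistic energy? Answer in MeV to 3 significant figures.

E ≈ 499 MeV

γ = 1/√(1 − 0.960²) = 3.5714
E = γm₀c² = 3.5714 × 139.6 MeV = 499 MeV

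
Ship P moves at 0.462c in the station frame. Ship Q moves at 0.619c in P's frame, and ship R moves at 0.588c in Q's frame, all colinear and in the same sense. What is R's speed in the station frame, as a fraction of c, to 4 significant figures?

u ≈ 0.9561c

Compose boost 2: (0.619 + 0.462)/(1 + 0.619×0.462) = 1.081/1.28598 = 0.840605
Compose boost 3: (0.588 + 0.840605)/(1 + 0.588×0.840605) = 1.42861/1.49428 = 0.9561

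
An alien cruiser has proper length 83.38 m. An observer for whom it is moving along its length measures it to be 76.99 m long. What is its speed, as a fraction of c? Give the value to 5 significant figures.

β ≈ 0.38393

γ = L₀/L = 83.38/76.99 = 1.082998
β = √(1 − 1/γ²) = 0.38393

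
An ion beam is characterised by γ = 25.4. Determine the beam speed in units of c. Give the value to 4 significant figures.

β ≈ 0.9992

β = √(1 − 1/γ²) = √(1 − 1/25.4²) = √(0.998450) = 0.9992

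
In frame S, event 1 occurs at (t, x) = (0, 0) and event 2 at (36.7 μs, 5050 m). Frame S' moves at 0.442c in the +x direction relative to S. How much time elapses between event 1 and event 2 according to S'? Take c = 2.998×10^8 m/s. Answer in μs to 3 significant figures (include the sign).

γ = 1/√(1 − 0.442²) = 1.1148
Δt' = γ(Δt − vΔx/c²) = 1.1148 × (36.7 μs − 0.442×5050 m / (2.998×10^8 m/s))
= 1.1148 × (29.255 μs) = 32.6 μs

Δt' ≈ 32.6 μs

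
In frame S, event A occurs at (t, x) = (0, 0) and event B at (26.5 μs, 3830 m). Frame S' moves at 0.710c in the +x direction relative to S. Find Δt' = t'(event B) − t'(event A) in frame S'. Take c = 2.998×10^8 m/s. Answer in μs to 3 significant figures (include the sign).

Δt' ≈ 24.8 μs

γ = 1/√(1 − 0.710²) = 1.4200
Δt' = γ(Δt − vΔx/c²) = 1.4200 × (26.5 μs − 0.710×3830 m / (2.998×10^8 m/s))
= 1.4200 × (17.430 μs) = 24.8 μs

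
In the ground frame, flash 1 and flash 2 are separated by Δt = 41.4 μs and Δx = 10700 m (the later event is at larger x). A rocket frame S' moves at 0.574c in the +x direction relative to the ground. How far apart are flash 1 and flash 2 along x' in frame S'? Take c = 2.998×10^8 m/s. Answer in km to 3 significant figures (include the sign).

Δx' ≈ 4.37 km

γ = 1/√(1 − 0.574²) = 1.2212
Δx' = γ(Δx − vΔt) = 1.2212 × (10700 m − 0.574×(2.998×10^8 m/s)×41.4×10^-6 s)
= 1.2212 × (3575.7 m) = 4.37 km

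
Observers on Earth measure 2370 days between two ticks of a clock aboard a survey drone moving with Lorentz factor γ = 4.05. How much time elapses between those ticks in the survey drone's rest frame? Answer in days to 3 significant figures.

τ₀ ≈ 585 days

γ = 4.05 (given)
Proper time: τ₀ = Δt/γ = 2370/4.05 = 585 days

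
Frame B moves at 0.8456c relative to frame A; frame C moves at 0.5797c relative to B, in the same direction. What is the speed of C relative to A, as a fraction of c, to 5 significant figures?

Compose boost 2: (0.5797 + 0.8456)/(1 + 0.5797×0.8456) = 1.4253/1.490194 = 0.95645

u ≈ 0.95645c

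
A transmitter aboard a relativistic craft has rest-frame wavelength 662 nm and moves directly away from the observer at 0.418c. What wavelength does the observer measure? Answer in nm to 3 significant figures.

λ_obs ≈ 1030 nm

Relativistic Doppler: λ_obs = λ_src √((1+β)/(1−β))
= 662 × √(1.4180/0.58200) = 662 × 1.5609 = 1030 nm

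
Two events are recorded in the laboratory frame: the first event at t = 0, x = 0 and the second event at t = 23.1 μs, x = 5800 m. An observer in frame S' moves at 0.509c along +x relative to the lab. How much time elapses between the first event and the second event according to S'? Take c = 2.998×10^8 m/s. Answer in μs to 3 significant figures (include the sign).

Δt' ≈ 15.4 μs

γ = 1/√(1 − 0.509²) = 1.1618
Δt' = γ(Δt − vΔx/c²) = 1.1618 × (23.1 μs − 0.509×5800 m / (2.998×10^8 m/s))
= 1.1618 × (13.253 μs) = 15.4 μs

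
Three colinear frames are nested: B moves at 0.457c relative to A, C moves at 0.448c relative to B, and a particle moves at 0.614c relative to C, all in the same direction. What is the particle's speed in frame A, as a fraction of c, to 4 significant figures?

Compose boost 2: (0.448 + 0.457)/(1 + 0.448×0.457) = 0.9050/1.20474 = 0.751202
Compose boost 3: (0.614 + 0.751202)/(1 + 0.614×0.751202) = 1.36520/1.46124 = 0.9343

u ≈ 0.9343c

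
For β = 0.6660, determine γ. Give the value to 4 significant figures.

γ = 1/√(1 − β²) = 1/√(1 − 0.6660²) = 1/√(0.556444) = 1.341

γ ≈ 1.341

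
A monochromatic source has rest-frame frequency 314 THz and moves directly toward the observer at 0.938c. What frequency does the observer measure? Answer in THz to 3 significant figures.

f_obs ≈ 1760 THz

Relativistic Doppler: f_obs = f_src √((1+β)/(1−β))
= 314 × √(1.9380/0.062000) = 314 × 5.5909 = 1760 THz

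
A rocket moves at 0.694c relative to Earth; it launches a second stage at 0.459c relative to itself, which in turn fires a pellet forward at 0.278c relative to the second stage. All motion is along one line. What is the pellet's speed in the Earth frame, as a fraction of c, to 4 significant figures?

u ≈ 0.9271c

Compose boost 2: (0.459 + 0.694)/(1 + 0.459×0.694) = 1.153/1.31855 = 0.874448
Compose boost 3: (0.278 + 0.874448)/(1 + 0.278×0.874448) = 1.15245/1.24310 = 0.9271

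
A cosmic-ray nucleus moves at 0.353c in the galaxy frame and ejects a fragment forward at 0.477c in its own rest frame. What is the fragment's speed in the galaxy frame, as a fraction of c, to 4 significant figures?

u ≈ 0.7104c

Compose boost 2: (0.477 + 0.353)/(1 + 0.477×0.353) = 0.8300/1.16838 = 0.7104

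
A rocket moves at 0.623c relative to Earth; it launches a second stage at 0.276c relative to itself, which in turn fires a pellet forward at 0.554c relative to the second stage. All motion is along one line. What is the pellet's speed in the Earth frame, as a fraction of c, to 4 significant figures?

u ≈ 0.9271c

Compose boost 2: (0.276 + 0.623)/(1 + 0.276×0.623) = 0.8990/1.17195 = 0.767099
Compose boost 3: (0.554 + 0.767099)/(1 + 0.554×0.767099) = 1.32110/1.42497 = 0.9271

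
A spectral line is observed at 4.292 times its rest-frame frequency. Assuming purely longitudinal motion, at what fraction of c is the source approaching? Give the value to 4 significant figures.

β ≈ 0.8970

f_obs/f_src = √((1+β)/(1−β)) = 4.292  ⇒  (1+β)/(1−β) = 18.4213
β = |1 − D²|/(1 + D²) = |1 − 18.4213|/(1 + 18.4213) = 0.8970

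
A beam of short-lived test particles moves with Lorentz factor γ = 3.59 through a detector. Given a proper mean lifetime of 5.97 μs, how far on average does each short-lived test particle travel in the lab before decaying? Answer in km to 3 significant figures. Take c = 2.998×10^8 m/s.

d ≈ 6.17 km

β = √(1 − 1/γ²) = √(1 − 1/3.59²) = 0.96042
Dilated lifetime: Δt = γτ₀ = 3.59 × 5.97 μs = 21.432 μs
d = vΔt = 0.96042c × 21.432 μs = 2.8793×10^8 m/s × 2.1432×10^-5 s = 6.17 km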